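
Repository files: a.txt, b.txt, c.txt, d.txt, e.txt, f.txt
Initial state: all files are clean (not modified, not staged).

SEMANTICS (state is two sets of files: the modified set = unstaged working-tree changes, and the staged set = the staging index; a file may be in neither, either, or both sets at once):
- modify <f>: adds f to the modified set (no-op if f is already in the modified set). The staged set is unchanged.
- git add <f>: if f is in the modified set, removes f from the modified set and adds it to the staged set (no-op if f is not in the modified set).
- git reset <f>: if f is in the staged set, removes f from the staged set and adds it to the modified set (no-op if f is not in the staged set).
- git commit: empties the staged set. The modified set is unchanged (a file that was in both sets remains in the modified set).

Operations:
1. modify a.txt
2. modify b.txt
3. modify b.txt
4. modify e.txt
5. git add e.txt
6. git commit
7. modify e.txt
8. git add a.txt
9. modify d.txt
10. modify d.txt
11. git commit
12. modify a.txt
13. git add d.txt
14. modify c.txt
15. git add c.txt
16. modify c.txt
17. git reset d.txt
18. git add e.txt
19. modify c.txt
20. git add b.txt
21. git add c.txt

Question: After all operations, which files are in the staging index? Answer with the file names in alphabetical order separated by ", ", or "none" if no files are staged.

Answer: b.txt, c.txt, e.txt

Derivation:
After op 1 (modify a.txt): modified={a.txt} staged={none}
After op 2 (modify b.txt): modified={a.txt, b.txt} staged={none}
After op 3 (modify b.txt): modified={a.txt, b.txt} staged={none}
After op 4 (modify e.txt): modified={a.txt, b.txt, e.txt} staged={none}
After op 5 (git add e.txt): modified={a.txt, b.txt} staged={e.txt}
After op 6 (git commit): modified={a.txt, b.txt} staged={none}
After op 7 (modify e.txt): modified={a.txt, b.txt, e.txt} staged={none}
After op 8 (git add a.txt): modified={b.txt, e.txt} staged={a.txt}
After op 9 (modify d.txt): modified={b.txt, d.txt, e.txt} staged={a.txt}
After op 10 (modify d.txt): modified={b.txt, d.txt, e.txt} staged={a.txt}
After op 11 (git commit): modified={b.txt, d.txt, e.txt} staged={none}
After op 12 (modify a.txt): modified={a.txt, b.txt, d.txt, e.txt} staged={none}
After op 13 (git add d.txt): modified={a.txt, b.txt, e.txt} staged={d.txt}
After op 14 (modify c.txt): modified={a.txt, b.txt, c.txt, e.txt} staged={d.txt}
After op 15 (git add c.txt): modified={a.txt, b.txt, e.txt} staged={c.txt, d.txt}
After op 16 (modify c.txt): modified={a.txt, b.txt, c.txt, e.txt} staged={c.txt, d.txt}
After op 17 (git reset d.txt): modified={a.txt, b.txt, c.txt, d.txt, e.txt} staged={c.txt}
After op 18 (git add e.txt): modified={a.txt, b.txt, c.txt, d.txt} staged={c.txt, e.txt}
After op 19 (modify c.txt): modified={a.txt, b.txt, c.txt, d.txt} staged={c.txt, e.txt}
After op 20 (git add b.txt): modified={a.txt, c.txt, d.txt} staged={b.txt, c.txt, e.txt}
After op 21 (git add c.txt): modified={a.txt, d.txt} staged={b.txt, c.txt, e.txt}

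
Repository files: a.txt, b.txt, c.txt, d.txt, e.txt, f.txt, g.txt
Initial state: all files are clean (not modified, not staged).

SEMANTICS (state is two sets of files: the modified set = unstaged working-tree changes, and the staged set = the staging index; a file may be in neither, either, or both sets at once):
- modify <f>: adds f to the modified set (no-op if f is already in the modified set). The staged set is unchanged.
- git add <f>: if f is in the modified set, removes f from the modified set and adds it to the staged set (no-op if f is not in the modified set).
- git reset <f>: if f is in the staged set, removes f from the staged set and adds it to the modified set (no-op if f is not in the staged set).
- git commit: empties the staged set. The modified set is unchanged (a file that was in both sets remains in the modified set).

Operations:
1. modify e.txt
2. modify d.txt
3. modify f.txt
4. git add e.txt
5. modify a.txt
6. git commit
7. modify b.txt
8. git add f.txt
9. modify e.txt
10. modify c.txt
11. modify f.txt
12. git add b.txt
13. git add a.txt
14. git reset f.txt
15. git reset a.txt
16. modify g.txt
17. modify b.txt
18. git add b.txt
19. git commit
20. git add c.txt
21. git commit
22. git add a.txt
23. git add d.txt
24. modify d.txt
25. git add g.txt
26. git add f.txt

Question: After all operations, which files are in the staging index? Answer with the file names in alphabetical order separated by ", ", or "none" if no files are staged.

After op 1 (modify e.txt): modified={e.txt} staged={none}
After op 2 (modify d.txt): modified={d.txt, e.txt} staged={none}
After op 3 (modify f.txt): modified={d.txt, e.txt, f.txt} staged={none}
After op 4 (git add e.txt): modified={d.txt, f.txt} staged={e.txt}
After op 5 (modify a.txt): modified={a.txt, d.txt, f.txt} staged={e.txt}
After op 6 (git commit): modified={a.txt, d.txt, f.txt} staged={none}
After op 7 (modify b.txt): modified={a.txt, b.txt, d.txt, f.txt} staged={none}
After op 8 (git add f.txt): modified={a.txt, b.txt, d.txt} staged={f.txt}
After op 9 (modify e.txt): modified={a.txt, b.txt, d.txt, e.txt} staged={f.txt}
After op 10 (modify c.txt): modified={a.txt, b.txt, c.txt, d.txt, e.txt} staged={f.txt}
After op 11 (modify f.txt): modified={a.txt, b.txt, c.txt, d.txt, e.txt, f.txt} staged={f.txt}
After op 12 (git add b.txt): modified={a.txt, c.txt, d.txt, e.txt, f.txt} staged={b.txt, f.txt}
After op 13 (git add a.txt): modified={c.txt, d.txt, e.txt, f.txt} staged={a.txt, b.txt, f.txt}
After op 14 (git reset f.txt): modified={c.txt, d.txt, e.txt, f.txt} staged={a.txt, b.txt}
After op 15 (git reset a.txt): modified={a.txt, c.txt, d.txt, e.txt, f.txt} staged={b.txt}
After op 16 (modify g.txt): modified={a.txt, c.txt, d.txt, e.txt, f.txt, g.txt} staged={b.txt}
After op 17 (modify b.txt): modified={a.txt, b.txt, c.txt, d.txt, e.txt, f.txt, g.txt} staged={b.txt}
After op 18 (git add b.txt): modified={a.txt, c.txt, d.txt, e.txt, f.txt, g.txt} staged={b.txt}
After op 19 (git commit): modified={a.txt, c.txt, d.txt, e.txt, f.txt, g.txt} staged={none}
After op 20 (git add c.txt): modified={a.txt, d.txt, e.txt, f.txt, g.txt} staged={c.txt}
After op 21 (git commit): modified={a.txt, d.txt, e.txt, f.txt, g.txt} staged={none}
After op 22 (git add a.txt): modified={d.txt, e.txt, f.txt, g.txt} staged={a.txt}
After op 23 (git add d.txt): modified={e.txt, f.txt, g.txt} staged={a.txt, d.txt}
After op 24 (modify d.txt): modified={d.txt, e.txt, f.txt, g.txt} staged={a.txt, d.txt}
After op 25 (git add g.txt): modified={d.txt, e.txt, f.txt} staged={a.txt, d.txt, g.txt}
After op 26 (git add f.txt): modified={d.txt, e.txt} staged={a.txt, d.txt, f.txt, g.txt}

Answer: a.txt, d.txt, f.txt, g.txt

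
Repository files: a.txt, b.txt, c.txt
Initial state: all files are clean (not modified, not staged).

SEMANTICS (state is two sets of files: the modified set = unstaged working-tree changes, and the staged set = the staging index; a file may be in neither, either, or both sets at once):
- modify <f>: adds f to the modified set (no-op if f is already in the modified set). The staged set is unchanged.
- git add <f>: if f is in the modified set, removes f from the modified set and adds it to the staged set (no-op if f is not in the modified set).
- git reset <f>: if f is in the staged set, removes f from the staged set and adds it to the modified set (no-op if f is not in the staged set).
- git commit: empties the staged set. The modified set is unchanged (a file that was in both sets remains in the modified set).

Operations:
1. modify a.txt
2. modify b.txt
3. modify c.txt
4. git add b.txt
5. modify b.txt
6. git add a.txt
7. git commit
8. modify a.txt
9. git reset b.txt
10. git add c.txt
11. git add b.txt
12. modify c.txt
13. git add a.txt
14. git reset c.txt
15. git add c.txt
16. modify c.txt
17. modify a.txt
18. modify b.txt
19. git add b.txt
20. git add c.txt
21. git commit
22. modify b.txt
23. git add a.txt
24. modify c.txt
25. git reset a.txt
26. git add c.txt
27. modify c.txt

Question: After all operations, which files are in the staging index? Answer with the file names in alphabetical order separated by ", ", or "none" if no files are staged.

Answer: c.txt

Derivation:
After op 1 (modify a.txt): modified={a.txt} staged={none}
After op 2 (modify b.txt): modified={a.txt, b.txt} staged={none}
After op 3 (modify c.txt): modified={a.txt, b.txt, c.txt} staged={none}
After op 4 (git add b.txt): modified={a.txt, c.txt} staged={b.txt}
After op 5 (modify b.txt): modified={a.txt, b.txt, c.txt} staged={b.txt}
After op 6 (git add a.txt): modified={b.txt, c.txt} staged={a.txt, b.txt}
After op 7 (git commit): modified={b.txt, c.txt} staged={none}
After op 8 (modify a.txt): modified={a.txt, b.txt, c.txt} staged={none}
After op 9 (git reset b.txt): modified={a.txt, b.txt, c.txt} staged={none}
After op 10 (git add c.txt): modified={a.txt, b.txt} staged={c.txt}
After op 11 (git add b.txt): modified={a.txt} staged={b.txt, c.txt}
After op 12 (modify c.txt): modified={a.txt, c.txt} staged={b.txt, c.txt}
After op 13 (git add a.txt): modified={c.txt} staged={a.txt, b.txt, c.txt}
After op 14 (git reset c.txt): modified={c.txt} staged={a.txt, b.txt}
After op 15 (git add c.txt): modified={none} staged={a.txt, b.txt, c.txt}
After op 16 (modify c.txt): modified={c.txt} staged={a.txt, b.txt, c.txt}
After op 17 (modify a.txt): modified={a.txt, c.txt} staged={a.txt, b.txt, c.txt}
After op 18 (modify b.txt): modified={a.txt, b.txt, c.txt} staged={a.txt, b.txt, c.txt}
After op 19 (git add b.txt): modified={a.txt, c.txt} staged={a.txt, b.txt, c.txt}
After op 20 (git add c.txt): modified={a.txt} staged={a.txt, b.txt, c.txt}
After op 21 (git commit): modified={a.txt} staged={none}
After op 22 (modify b.txt): modified={a.txt, b.txt} staged={none}
After op 23 (git add a.txt): modified={b.txt} staged={a.txt}
After op 24 (modify c.txt): modified={b.txt, c.txt} staged={a.txt}
After op 25 (git reset a.txt): modified={a.txt, b.txt, c.txt} staged={none}
After op 26 (git add c.txt): modified={a.txt, b.txt} staged={c.txt}
After op 27 (modify c.txt): modified={a.txt, b.txt, c.txt} staged={c.txt}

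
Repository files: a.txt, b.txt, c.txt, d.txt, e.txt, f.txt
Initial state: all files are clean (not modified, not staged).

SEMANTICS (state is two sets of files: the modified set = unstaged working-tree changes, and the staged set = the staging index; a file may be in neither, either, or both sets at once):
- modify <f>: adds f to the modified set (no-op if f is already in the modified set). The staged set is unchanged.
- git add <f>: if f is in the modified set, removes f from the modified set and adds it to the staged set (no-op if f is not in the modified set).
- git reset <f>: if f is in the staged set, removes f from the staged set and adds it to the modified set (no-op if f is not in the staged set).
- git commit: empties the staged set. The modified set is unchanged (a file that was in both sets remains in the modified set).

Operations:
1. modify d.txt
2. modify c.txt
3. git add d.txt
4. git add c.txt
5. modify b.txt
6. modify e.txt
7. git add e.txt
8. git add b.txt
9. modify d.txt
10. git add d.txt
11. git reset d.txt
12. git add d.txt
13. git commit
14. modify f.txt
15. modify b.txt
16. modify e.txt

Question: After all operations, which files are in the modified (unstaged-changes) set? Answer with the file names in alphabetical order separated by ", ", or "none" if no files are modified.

Answer: b.txt, e.txt, f.txt

Derivation:
After op 1 (modify d.txt): modified={d.txt} staged={none}
After op 2 (modify c.txt): modified={c.txt, d.txt} staged={none}
After op 3 (git add d.txt): modified={c.txt} staged={d.txt}
After op 4 (git add c.txt): modified={none} staged={c.txt, d.txt}
After op 5 (modify b.txt): modified={b.txt} staged={c.txt, d.txt}
After op 6 (modify e.txt): modified={b.txt, e.txt} staged={c.txt, d.txt}
After op 7 (git add e.txt): modified={b.txt} staged={c.txt, d.txt, e.txt}
After op 8 (git add b.txt): modified={none} staged={b.txt, c.txt, d.txt, e.txt}
After op 9 (modify d.txt): modified={d.txt} staged={b.txt, c.txt, d.txt, e.txt}
After op 10 (git add d.txt): modified={none} staged={b.txt, c.txt, d.txt, e.txt}
After op 11 (git reset d.txt): modified={d.txt} staged={b.txt, c.txt, e.txt}
After op 12 (git add d.txt): modified={none} staged={b.txt, c.txt, d.txt, e.txt}
After op 13 (git commit): modified={none} staged={none}
After op 14 (modify f.txt): modified={f.txt} staged={none}
After op 15 (modify b.txt): modified={b.txt, f.txt} staged={none}
After op 16 (modify e.txt): modified={b.txt, e.txt, f.txt} staged={none}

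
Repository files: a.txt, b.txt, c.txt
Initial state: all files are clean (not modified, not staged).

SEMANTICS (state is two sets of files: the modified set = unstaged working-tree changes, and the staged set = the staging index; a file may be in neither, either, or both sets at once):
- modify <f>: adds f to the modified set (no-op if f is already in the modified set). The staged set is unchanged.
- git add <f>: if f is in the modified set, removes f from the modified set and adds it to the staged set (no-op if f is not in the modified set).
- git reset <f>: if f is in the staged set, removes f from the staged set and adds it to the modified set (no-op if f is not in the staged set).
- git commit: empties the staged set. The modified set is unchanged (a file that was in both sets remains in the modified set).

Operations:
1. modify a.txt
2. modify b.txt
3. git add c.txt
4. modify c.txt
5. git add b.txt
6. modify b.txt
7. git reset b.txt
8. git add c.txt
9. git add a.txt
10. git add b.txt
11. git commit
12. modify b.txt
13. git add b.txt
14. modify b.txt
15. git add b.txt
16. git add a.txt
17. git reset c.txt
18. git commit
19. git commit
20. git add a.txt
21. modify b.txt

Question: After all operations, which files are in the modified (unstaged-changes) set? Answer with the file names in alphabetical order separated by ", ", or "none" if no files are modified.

Answer: b.txt

Derivation:
After op 1 (modify a.txt): modified={a.txt} staged={none}
After op 2 (modify b.txt): modified={a.txt, b.txt} staged={none}
After op 3 (git add c.txt): modified={a.txt, b.txt} staged={none}
After op 4 (modify c.txt): modified={a.txt, b.txt, c.txt} staged={none}
After op 5 (git add b.txt): modified={a.txt, c.txt} staged={b.txt}
After op 6 (modify b.txt): modified={a.txt, b.txt, c.txt} staged={b.txt}
After op 7 (git reset b.txt): modified={a.txt, b.txt, c.txt} staged={none}
After op 8 (git add c.txt): modified={a.txt, b.txt} staged={c.txt}
After op 9 (git add a.txt): modified={b.txt} staged={a.txt, c.txt}
After op 10 (git add b.txt): modified={none} staged={a.txt, b.txt, c.txt}
After op 11 (git commit): modified={none} staged={none}
After op 12 (modify b.txt): modified={b.txt} staged={none}
After op 13 (git add b.txt): modified={none} staged={b.txt}
After op 14 (modify b.txt): modified={b.txt} staged={b.txt}
After op 15 (git add b.txt): modified={none} staged={b.txt}
After op 16 (git add a.txt): modified={none} staged={b.txt}
After op 17 (git reset c.txt): modified={none} staged={b.txt}
After op 18 (git commit): modified={none} staged={none}
After op 19 (git commit): modified={none} staged={none}
After op 20 (git add a.txt): modified={none} staged={none}
After op 21 (modify b.txt): modified={b.txt} staged={none}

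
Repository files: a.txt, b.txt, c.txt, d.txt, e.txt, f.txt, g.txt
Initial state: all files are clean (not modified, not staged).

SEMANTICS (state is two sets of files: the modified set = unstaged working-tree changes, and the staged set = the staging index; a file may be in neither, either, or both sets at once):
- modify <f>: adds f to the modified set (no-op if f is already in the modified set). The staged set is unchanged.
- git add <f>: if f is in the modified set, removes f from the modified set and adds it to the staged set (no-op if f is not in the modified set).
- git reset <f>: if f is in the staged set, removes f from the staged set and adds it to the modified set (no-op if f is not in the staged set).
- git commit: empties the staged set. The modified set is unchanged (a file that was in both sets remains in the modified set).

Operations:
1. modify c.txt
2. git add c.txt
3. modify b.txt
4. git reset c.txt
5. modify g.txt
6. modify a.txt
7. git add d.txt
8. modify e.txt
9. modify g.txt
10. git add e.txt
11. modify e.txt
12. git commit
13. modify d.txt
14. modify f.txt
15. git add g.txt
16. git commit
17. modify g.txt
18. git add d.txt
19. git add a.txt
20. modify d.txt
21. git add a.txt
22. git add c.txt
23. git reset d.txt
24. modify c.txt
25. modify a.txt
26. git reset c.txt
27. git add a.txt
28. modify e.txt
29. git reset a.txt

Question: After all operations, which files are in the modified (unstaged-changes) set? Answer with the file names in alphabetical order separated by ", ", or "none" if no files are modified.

Answer: a.txt, b.txt, c.txt, d.txt, e.txt, f.txt, g.txt

Derivation:
After op 1 (modify c.txt): modified={c.txt} staged={none}
After op 2 (git add c.txt): modified={none} staged={c.txt}
After op 3 (modify b.txt): modified={b.txt} staged={c.txt}
After op 4 (git reset c.txt): modified={b.txt, c.txt} staged={none}
After op 5 (modify g.txt): modified={b.txt, c.txt, g.txt} staged={none}
After op 6 (modify a.txt): modified={a.txt, b.txt, c.txt, g.txt} staged={none}
After op 7 (git add d.txt): modified={a.txt, b.txt, c.txt, g.txt} staged={none}
After op 8 (modify e.txt): modified={a.txt, b.txt, c.txt, e.txt, g.txt} staged={none}
After op 9 (modify g.txt): modified={a.txt, b.txt, c.txt, e.txt, g.txt} staged={none}
After op 10 (git add e.txt): modified={a.txt, b.txt, c.txt, g.txt} staged={e.txt}
After op 11 (modify e.txt): modified={a.txt, b.txt, c.txt, e.txt, g.txt} staged={e.txt}
After op 12 (git commit): modified={a.txt, b.txt, c.txt, e.txt, g.txt} staged={none}
After op 13 (modify d.txt): modified={a.txt, b.txt, c.txt, d.txt, e.txt, g.txt} staged={none}
After op 14 (modify f.txt): modified={a.txt, b.txt, c.txt, d.txt, e.txt, f.txt, g.txt} staged={none}
After op 15 (git add g.txt): modified={a.txt, b.txt, c.txt, d.txt, e.txt, f.txt} staged={g.txt}
After op 16 (git commit): modified={a.txt, b.txt, c.txt, d.txt, e.txt, f.txt} staged={none}
After op 17 (modify g.txt): modified={a.txt, b.txt, c.txt, d.txt, e.txt, f.txt, g.txt} staged={none}
After op 18 (git add d.txt): modified={a.txt, b.txt, c.txt, e.txt, f.txt, g.txt} staged={d.txt}
After op 19 (git add a.txt): modified={b.txt, c.txt, e.txt, f.txt, g.txt} staged={a.txt, d.txt}
After op 20 (modify d.txt): modified={b.txt, c.txt, d.txt, e.txt, f.txt, g.txt} staged={a.txt, d.txt}
After op 21 (git add a.txt): modified={b.txt, c.txt, d.txt, e.txt, f.txt, g.txt} staged={a.txt, d.txt}
After op 22 (git add c.txt): modified={b.txt, d.txt, e.txt, f.txt, g.txt} staged={a.txt, c.txt, d.txt}
After op 23 (git reset d.txt): modified={b.txt, d.txt, e.txt, f.txt, g.txt} staged={a.txt, c.txt}
After op 24 (modify c.txt): modified={b.txt, c.txt, d.txt, e.txt, f.txt, g.txt} staged={a.txt, c.txt}
After op 25 (modify a.txt): modified={a.txt, b.txt, c.txt, d.txt, e.txt, f.txt, g.txt} staged={a.txt, c.txt}
After op 26 (git reset c.txt): modified={a.txt, b.txt, c.txt, d.txt, e.txt, f.txt, g.txt} staged={a.txt}
After op 27 (git add a.txt): modified={b.txt, c.txt, d.txt, e.txt, f.txt, g.txt} staged={a.txt}
After op 28 (modify e.txt): modified={b.txt, c.txt, d.txt, e.txt, f.txt, g.txt} staged={a.txt}
After op 29 (git reset a.txt): modified={a.txt, b.txt, c.txt, d.txt, e.txt, f.txt, g.txt} staged={none}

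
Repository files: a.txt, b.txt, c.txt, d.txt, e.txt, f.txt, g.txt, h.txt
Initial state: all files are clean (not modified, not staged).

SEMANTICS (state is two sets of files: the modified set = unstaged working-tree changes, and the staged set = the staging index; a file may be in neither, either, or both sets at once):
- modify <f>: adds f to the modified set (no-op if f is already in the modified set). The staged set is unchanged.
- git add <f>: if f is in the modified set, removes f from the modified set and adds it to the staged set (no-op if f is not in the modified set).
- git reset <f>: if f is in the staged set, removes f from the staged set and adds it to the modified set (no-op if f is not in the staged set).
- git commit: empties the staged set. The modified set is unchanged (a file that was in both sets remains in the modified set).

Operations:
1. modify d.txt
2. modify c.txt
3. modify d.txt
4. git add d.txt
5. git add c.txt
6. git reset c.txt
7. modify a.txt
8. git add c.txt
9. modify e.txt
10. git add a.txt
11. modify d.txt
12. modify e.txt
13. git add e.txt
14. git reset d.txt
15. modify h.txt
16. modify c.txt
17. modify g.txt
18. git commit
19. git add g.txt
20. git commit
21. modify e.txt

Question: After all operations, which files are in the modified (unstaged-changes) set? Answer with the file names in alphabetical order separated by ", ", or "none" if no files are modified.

Answer: c.txt, d.txt, e.txt, h.txt

Derivation:
After op 1 (modify d.txt): modified={d.txt} staged={none}
After op 2 (modify c.txt): modified={c.txt, d.txt} staged={none}
After op 3 (modify d.txt): modified={c.txt, d.txt} staged={none}
After op 4 (git add d.txt): modified={c.txt} staged={d.txt}
After op 5 (git add c.txt): modified={none} staged={c.txt, d.txt}
After op 6 (git reset c.txt): modified={c.txt} staged={d.txt}
After op 7 (modify a.txt): modified={a.txt, c.txt} staged={d.txt}
After op 8 (git add c.txt): modified={a.txt} staged={c.txt, d.txt}
After op 9 (modify e.txt): modified={a.txt, e.txt} staged={c.txt, d.txt}
After op 10 (git add a.txt): modified={e.txt} staged={a.txt, c.txt, d.txt}
After op 11 (modify d.txt): modified={d.txt, e.txt} staged={a.txt, c.txt, d.txt}
After op 12 (modify e.txt): modified={d.txt, e.txt} staged={a.txt, c.txt, d.txt}
After op 13 (git add e.txt): modified={d.txt} staged={a.txt, c.txt, d.txt, e.txt}
After op 14 (git reset d.txt): modified={d.txt} staged={a.txt, c.txt, e.txt}
After op 15 (modify h.txt): modified={d.txt, h.txt} staged={a.txt, c.txt, e.txt}
After op 16 (modify c.txt): modified={c.txt, d.txt, h.txt} staged={a.txt, c.txt, e.txt}
After op 17 (modify g.txt): modified={c.txt, d.txt, g.txt, h.txt} staged={a.txt, c.txt, e.txt}
After op 18 (git commit): modified={c.txt, d.txt, g.txt, h.txt} staged={none}
After op 19 (git add g.txt): modified={c.txt, d.txt, h.txt} staged={g.txt}
After op 20 (git commit): modified={c.txt, d.txt, h.txt} staged={none}
After op 21 (modify e.txt): modified={c.txt, d.txt, e.txt, h.txt} staged={none}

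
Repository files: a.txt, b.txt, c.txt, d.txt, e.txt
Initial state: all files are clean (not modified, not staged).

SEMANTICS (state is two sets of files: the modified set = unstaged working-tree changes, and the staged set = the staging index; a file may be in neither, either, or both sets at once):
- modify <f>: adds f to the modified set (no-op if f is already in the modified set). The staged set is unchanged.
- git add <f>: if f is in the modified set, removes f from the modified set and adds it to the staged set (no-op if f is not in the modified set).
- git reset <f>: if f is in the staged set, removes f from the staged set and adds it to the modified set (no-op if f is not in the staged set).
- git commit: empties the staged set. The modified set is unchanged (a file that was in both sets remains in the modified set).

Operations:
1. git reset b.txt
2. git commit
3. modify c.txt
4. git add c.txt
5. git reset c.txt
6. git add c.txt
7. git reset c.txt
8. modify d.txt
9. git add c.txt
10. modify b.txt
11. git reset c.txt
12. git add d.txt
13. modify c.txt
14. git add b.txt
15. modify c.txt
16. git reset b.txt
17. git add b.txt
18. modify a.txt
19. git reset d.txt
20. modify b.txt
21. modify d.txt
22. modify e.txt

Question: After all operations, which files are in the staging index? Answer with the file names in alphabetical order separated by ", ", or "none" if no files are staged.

After op 1 (git reset b.txt): modified={none} staged={none}
After op 2 (git commit): modified={none} staged={none}
After op 3 (modify c.txt): modified={c.txt} staged={none}
After op 4 (git add c.txt): modified={none} staged={c.txt}
After op 5 (git reset c.txt): modified={c.txt} staged={none}
After op 6 (git add c.txt): modified={none} staged={c.txt}
After op 7 (git reset c.txt): modified={c.txt} staged={none}
After op 8 (modify d.txt): modified={c.txt, d.txt} staged={none}
After op 9 (git add c.txt): modified={d.txt} staged={c.txt}
After op 10 (modify b.txt): modified={b.txt, d.txt} staged={c.txt}
After op 11 (git reset c.txt): modified={b.txt, c.txt, d.txt} staged={none}
After op 12 (git add d.txt): modified={b.txt, c.txt} staged={d.txt}
After op 13 (modify c.txt): modified={b.txt, c.txt} staged={d.txt}
After op 14 (git add b.txt): modified={c.txt} staged={b.txt, d.txt}
After op 15 (modify c.txt): modified={c.txt} staged={b.txt, d.txt}
After op 16 (git reset b.txt): modified={b.txt, c.txt} staged={d.txt}
After op 17 (git add b.txt): modified={c.txt} staged={b.txt, d.txt}
After op 18 (modify a.txt): modified={a.txt, c.txt} staged={b.txt, d.txt}
After op 19 (git reset d.txt): modified={a.txt, c.txt, d.txt} staged={b.txt}
After op 20 (modify b.txt): modified={a.txt, b.txt, c.txt, d.txt} staged={b.txt}
After op 21 (modify d.txt): modified={a.txt, b.txt, c.txt, d.txt} staged={b.txt}
After op 22 (modify e.txt): modified={a.txt, b.txt, c.txt, d.txt, e.txt} staged={b.txt}

Answer: b.txt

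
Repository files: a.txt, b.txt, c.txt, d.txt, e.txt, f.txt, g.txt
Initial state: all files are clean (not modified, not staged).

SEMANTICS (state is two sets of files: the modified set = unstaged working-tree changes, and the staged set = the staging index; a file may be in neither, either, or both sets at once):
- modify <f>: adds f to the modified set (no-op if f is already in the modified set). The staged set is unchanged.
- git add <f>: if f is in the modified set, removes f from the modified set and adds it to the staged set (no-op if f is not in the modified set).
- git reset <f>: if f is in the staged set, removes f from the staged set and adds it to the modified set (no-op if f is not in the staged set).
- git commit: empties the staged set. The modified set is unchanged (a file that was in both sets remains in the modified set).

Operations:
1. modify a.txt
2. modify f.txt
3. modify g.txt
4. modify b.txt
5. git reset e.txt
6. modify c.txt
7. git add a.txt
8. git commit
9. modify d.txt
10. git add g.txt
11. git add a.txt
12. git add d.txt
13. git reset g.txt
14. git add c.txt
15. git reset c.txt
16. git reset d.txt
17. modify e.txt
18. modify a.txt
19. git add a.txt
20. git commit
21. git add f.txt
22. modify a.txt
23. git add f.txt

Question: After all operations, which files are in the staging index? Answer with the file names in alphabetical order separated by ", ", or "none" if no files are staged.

After op 1 (modify a.txt): modified={a.txt} staged={none}
After op 2 (modify f.txt): modified={a.txt, f.txt} staged={none}
After op 3 (modify g.txt): modified={a.txt, f.txt, g.txt} staged={none}
After op 4 (modify b.txt): modified={a.txt, b.txt, f.txt, g.txt} staged={none}
After op 5 (git reset e.txt): modified={a.txt, b.txt, f.txt, g.txt} staged={none}
After op 6 (modify c.txt): modified={a.txt, b.txt, c.txt, f.txt, g.txt} staged={none}
After op 7 (git add a.txt): modified={b.txt, c.txt, f.txt, g.txt} staged={a.txt}
After op 8 (git commit): modified={b.txt, c.txt, f.txt, g.txt} staged={none}
After op 9 (modify d.txt): modified={b.txt, c.txt, d.txt, f.txt, g.txt} staged={none}
After op 10 (git add g.txt): modified={b.txt, c.txt, d.txt, f.txt} staged={g.txt}
After op 11 (git add a.txt): modified={b.txt, c.txt, d.txt, f.txt} staged={g.txt}
After op 12 (git add d.txt): modified={b.txt, c.txt, f.txt} staged={d.txt, g.txt}
After op 13 (git reset g.txt): modified={b.txt, c.txt, f.txt, g.txt} staged={d.txt}
After op 14 (git add c.txt): modified={b.txt, f.txt, g.txt} staged={c.txt, d.txt}
After op 15 (git reset c.txt): modified={b.txt, c.txt, f.txt, g.txt} staged={d.txt}
After op 16 (git reset d.txt): modified={b.txt, c.txt, d.txt, f.txt, g.txt} staged={none}
After op 17 (modify e.txt): modified={b.txt, c.txt, d.txt, e.txt, f.txt, g.txt} staged={none}
After op 18 (modify a.txt): modified={a.txt, b.txt, c.txt, d.txt, e.txt, f.txt, g.txt} staged={none}
After op 19 (git add a.txt): modified={b.txt, c.txt, d.txt, e.txt, f.txt, g.txt} staged={a.txt}
After op 20 (git commit): modified={b.txt, c.txt, d.txt, e.txt, f.txt, g.txt} staged={none}
After op 21 (git add f.txt): modified={b.txt, c.txt, d.txt, e.txt, g.txt} staged={f.txt}
After op 22 (modify a.txt): modified={a.txt, b.txt, c.txt, d.txt, e.txt, g.txt} staged={f.txt}
After op 23 (git add f.txt): modified={a.txt, b.txt, c.txt, d.txt, e.txt, g.txt} staged={f.txt}

Answer: f.txt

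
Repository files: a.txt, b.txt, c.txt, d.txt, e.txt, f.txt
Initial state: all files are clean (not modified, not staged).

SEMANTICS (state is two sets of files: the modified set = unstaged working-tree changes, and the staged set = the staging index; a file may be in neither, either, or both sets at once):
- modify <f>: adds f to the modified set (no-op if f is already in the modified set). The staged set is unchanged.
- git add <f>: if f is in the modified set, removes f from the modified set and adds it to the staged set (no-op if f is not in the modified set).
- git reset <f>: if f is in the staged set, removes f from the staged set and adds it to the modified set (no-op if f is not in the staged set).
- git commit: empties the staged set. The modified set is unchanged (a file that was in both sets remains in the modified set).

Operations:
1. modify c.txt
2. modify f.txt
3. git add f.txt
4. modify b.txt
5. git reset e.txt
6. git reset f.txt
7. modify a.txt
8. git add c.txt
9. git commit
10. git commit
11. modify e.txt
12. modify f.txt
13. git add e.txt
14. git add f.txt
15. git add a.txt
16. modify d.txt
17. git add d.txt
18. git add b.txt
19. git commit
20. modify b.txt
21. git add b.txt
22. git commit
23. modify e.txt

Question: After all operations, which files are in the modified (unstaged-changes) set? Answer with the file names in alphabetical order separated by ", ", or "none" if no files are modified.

After op 1 (modify c.txt): modified={c.txt} staged={none}
After op 2 (modify f.txt): modified={c.txt, f.txt} staged={none}
After op 3 (git add f.txt): modified={c.txt} staged={f.txt}
After op 4 (modify b.txt): modified={b.txt, c.txt} staged={f.txt}
After op 5 (git reset e.txt): modified={b.txt, c.txt} staged={f.txt}
After op 6 (git reset f.txt): modified={b.txt, c.txt, f.txt} staged={none}
After op 7 (modify a.txt): modified={a.txt, b.txt, c.txt, f.txt} staged={none}
After op 8 (git add c.txt): modified={a.txt, b.txt, f.txt} staged={c.txt}
After op 9 (git commit): modified={a.txt, b.txt, f.txt} staged={none}
After op 10 (git commit): modified={a.txt, b.txt, f.txt} staged={none}
After op 11 (modify e.txt): modified={a.txt, b.txt, e.txt, f.txt} staged={none}
After op 12 (modify f.txt): modified={a.txt, b.txt, e.txt, f.txt} staged={none}
After op 13 (git add e.txt): modified={a.txt, b.txt, f.txt} staged={e.txt}
After op 14 (git add f.txt): modified={a.txt, b.txt} staged={e.txt, f.txt}
After op 15 (git add a.txt): modified={b.txt} staged={a.txt, e.txt, f.txt}
After op 16 (modify d.txt): modified={b.txt, d.txt} staged={a.txt, e.txt, f.txt}
After op 17 (git add d.txt): modified={b.txt} staged={a.txt, d.txt, e.txt, f.txt}
After op 18 (git add b.txt): modified={none} staged={a.txt, b.txt, d.txt, e.txt, f.txt}
After op 19 (git commit): modified={none} staged={none}
After op 20 (modify b.txt): modified={b.txt} staged={none}
After op 21 (git add b.txt): modified={none} staged={b.txt}
After op 22 (git commit): modified={none} staged={none}
After op 23 (modify e.txt): modified={e.txt} staged={none}

Answer: e.txt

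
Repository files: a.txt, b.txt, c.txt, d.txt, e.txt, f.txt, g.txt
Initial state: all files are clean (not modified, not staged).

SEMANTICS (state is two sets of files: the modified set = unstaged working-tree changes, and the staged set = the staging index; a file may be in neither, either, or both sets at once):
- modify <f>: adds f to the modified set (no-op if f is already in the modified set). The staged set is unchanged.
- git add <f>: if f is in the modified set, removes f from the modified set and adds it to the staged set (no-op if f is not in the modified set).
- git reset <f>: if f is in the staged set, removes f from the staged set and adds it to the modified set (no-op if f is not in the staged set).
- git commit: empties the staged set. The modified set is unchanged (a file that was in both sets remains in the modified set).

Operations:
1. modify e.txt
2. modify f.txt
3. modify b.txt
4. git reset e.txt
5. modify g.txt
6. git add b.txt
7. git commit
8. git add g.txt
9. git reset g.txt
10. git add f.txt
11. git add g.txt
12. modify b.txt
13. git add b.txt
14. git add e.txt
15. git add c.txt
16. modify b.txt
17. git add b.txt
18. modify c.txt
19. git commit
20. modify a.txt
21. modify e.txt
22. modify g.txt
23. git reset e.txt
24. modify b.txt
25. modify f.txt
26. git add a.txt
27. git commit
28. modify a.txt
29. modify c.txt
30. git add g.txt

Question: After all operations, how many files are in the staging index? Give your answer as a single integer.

After op 1 (modify e.txt): modified={e.txt} staged={none}
After op 2 (modify f.txt): modified={e.txt, f.txt} staged={none}
After op 3 (modify b.txt): modified={b.txt, e.txt, f.txt} staged={none}
After op 4 (git reset e.txt): modified={b.txt, e.txt, f.txt} staged={none}
After op 5 (modify g.txt): modified={b.txt, e.txt, f.txt, g.txt} staged={none}
After op 6 (git add b.txt): modified={e.txt, f.txt, g.txt} staged={b.txt}
After op 7 (git commit): modified={e.txt, f.txt, g.txt} staged={none}
After op 8 (git add g.txt): modified={e.txt, f.txt} staged={g.txt}
After op 9 (git reset g.txt): modified={e.txt, f.txt, g.txt} staged={none}
After op 10 (git add f.txt): modified={e.txt, g.txt} staged={f.txt}
After op 11 (git add g.txt): modified={e.txt} staged={f.txt, g.txt}
After op 12 (modify b.txt): modified={b.txt, e.txt} staged={f.txt, g.txt}
After op 13 (git add b.txt): modified={e.txt} staged={b.txt, f.txt, g.txt}
After op 14 (git add e.txt): modified={none} staged={b.txt, e.txt, f.txt, g.txt}
After op 15 (git add c.txt): modified={none} staged={b.txt, e.txt, f.txt, g.txt}
After op 16 (modify b.txt): modified={b.txt} staged={b.txt, e.txt, f.txt, g.txt}
After op 17 (git add b.txt): modified={none} staged={b.txt, e.txt, f.txt, g.txt}
After op 18 (modify c.txt): modified={c.txt} staged={b.txt, e.txt, f.txt, g.txt}
After op 19 (git commit): modified={c.txt} staged={none}
After op 20 (modify a.txt): modified={a.txt, c.txt} staged={none}
After op 21 (modify e.txt): modified={a.txt, c.txt, e.txt} staged={none}
After op 22 (modify g.txt): modified={a.txt, c.txt, e.txt, g.txt} staged={none}
After op 23 (git reset e.txt): modified={a.txt, c.txt, e.txt, g.txt} staged={none}
After op 24 (modify b.txt): modified={a.txt, b.txt, c.txt, e.txt, g.txt} staged={none}
After op 25 (modify f.txt): modified={a.txt, b.txt, c.txt, e.txt, f.txt, g.txt} staged={none}
After op 26 (git add a.txt): modified={b.txt, c.txt, e.txt, f.txt, g.txt} staged={a.txt}
After op 27 (git commit): modified={b.txt, c.txt, e.txt, f.txt, g.txt} staged={none}
After op 28 (modify a.txt): modified={a.txt, b.txt, c.txt, e.txt, f.txt, g.txt} staged={none}
After op 29 (modify c.txt): modified={a.txt, b.txt, c.txt, e.txt, f.txt, g.txt} staged={none}
After op 30 (git add g.txt): modified={a.txt, b.txt, c.txt, e.txt, f.txt} staged={g.txt}
Final staged set: {g.txt} -> count=1

Answer: 1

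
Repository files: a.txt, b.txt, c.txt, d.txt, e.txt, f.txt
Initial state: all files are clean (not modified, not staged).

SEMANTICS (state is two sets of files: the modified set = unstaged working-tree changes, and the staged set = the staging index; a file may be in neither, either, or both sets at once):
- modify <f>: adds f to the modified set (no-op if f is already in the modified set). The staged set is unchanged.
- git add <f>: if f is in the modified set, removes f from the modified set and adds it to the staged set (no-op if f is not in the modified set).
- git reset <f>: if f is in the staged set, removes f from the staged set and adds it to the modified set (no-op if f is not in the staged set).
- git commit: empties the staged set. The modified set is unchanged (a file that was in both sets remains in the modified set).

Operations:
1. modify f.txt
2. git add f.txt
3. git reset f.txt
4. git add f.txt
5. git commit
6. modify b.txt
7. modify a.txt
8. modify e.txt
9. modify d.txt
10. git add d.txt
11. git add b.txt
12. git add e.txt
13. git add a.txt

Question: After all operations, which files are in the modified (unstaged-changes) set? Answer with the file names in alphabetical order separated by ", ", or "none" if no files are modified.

Answer: none

Derivation:
After op 1 (modify f.txt): modified={f.txt} staged={none}
After op 2 (git add f.txt): modified={none} staged={f.txt}
After op 3 (git reset f.txt): modified={f.txt} staged={none}
After op 4 (git add f.txt): modified={none} staged={f.txt}
After op 5 (git commit): modified={none} staged={none}
After op 6 (modify b.txt): modified={b.txt} staged={none}
After op 7 (modify a.txt): modified={a.txt, b.txt} staged={none}
After op 8 (modify e.txt): modified={a.txt, b.txt, e.txt} staged={none}
After op 9 (modify d.txt): modified={a.txt, b.txt, d.txt, e.txt} staged={none}
After op 10 (git add d.txt): modified={a.txt, b.txt, e.txt} staged={d.txt}
After op 11 (git add b.txt): modified={a.txt, e.txt} staged={b.txt, d.txt}
After op 12 (git add e.txt): modified={a.txt} staged={b.txt, d.txt, e.txt}
After op 13 (git add a.txt): modified={none} staged={a.txt, b.txt, d.txt, e.txt}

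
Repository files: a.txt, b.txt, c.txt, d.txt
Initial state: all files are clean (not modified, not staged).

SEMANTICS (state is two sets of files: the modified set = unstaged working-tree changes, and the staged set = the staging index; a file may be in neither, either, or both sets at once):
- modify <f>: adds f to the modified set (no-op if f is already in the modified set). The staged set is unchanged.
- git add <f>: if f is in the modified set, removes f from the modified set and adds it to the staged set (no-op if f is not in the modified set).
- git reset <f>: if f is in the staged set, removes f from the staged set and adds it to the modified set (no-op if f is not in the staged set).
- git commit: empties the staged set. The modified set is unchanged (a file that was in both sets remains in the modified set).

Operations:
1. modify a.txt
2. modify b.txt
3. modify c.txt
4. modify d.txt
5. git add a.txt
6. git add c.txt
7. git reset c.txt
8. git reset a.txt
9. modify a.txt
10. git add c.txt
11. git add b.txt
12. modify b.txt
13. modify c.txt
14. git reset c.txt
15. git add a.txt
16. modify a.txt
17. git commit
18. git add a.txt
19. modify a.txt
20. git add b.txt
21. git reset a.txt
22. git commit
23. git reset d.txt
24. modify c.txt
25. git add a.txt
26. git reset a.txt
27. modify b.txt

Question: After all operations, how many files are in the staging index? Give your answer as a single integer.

Answer: 0

Derivation:
After op 1 (modify a.txt): modified={a.txt} staged={none}
After op 2 (modify b.txt): modified={a.txt, b.txt} staged={none}
After op 3 (modify c.txt): modified={a.txt, b.txt, c.txt} staged={none}
After op 4 (modify d.txt): modified={a.txt, b.txt, c.txt, d.txt} staged={none}
After op 5 (git add a.txt): modified={b.txt, c.txt, d.txt} staged={a.txt}
After op 6 (git add c.txt): modified={b.txt, d.txt} staged={a.txt, c.txt}
After op 7 (git reset c.txt): modified={b.txt, c.txt, d.txt} staged={a.txt}
After op 8 (git reset a.txt): modified={a.txt, b.txt, c.txt, d.txt} staged={none}
After op 9 (modify a.txt): modified={a.txt, b.txt, c.txt, d.txt} staged={none}
After op 10 (git add c.txt): modified={a.txt, b.txt, d.txt} staged={c.txt}
After op 11 (git add b.txt): modified={a.txt, d.txt} staged={b.txt, c.txt}
After op 12 (modify b.txt): modified={a.txt, b.txt, d.txt} staged={b.txt, c.txt}
After op 13 (modify c.txt): modified={a.txt, b.txt, c.txt, d.txt} staged={b.txt, c.txt}
After op 14 (git reset c.txt): modified={a.txt, b.txt, c.txt, d.txt} staged={b.txt}
After op 15 (git add a.txt): modified={b.txt, c.txt, d.txt} staged={a.txt, b.txt}
After op 16 (modify a.txt): modified={a.txt, b.txt, c.txt, d.txt} staged={a.txt, b.txt}
After op 17 (git commit): modified={a.txt, b.txt, c.txt, d.txt} staged={none}
After op 18 (git add a.txt): modified={b.txt, c.txt, d.txt} staged={a.txt}
After op 19 (modify a.txt): modified={a.txt, b.txt, c.txt, d.txt} staged={a.txt}
After op 20 (git add b.txt): modified={a.txt, c.txt, d.txt} staged={a.txt, b.txt}
After op 21 (git reset a.txt): modified={a.txt, c.txt, d.txt} staged={b.txt}
After op 22 (git commit): modified={a.txt, c.txt, d.txt} staged={none}
After op 23 (git reset d.txt): modified={a.txt, c.txt, d.txt} staged={none}
After op 24 (modify c.txt): modified={a.txt, c.txt, d.txt} staged={none}
After op 25 (git add a.txt): modified={c.txt, d.txt} staged={a.txt}
After op 26 (git reset a.txt): modified={a.txt, c.txt, d.txt} staged={none}
After op 27 (modify b.txt): modified={a.txt, b.txt, c.txt, d.txt} staged={none}
Final staged set: {none} -> count=0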